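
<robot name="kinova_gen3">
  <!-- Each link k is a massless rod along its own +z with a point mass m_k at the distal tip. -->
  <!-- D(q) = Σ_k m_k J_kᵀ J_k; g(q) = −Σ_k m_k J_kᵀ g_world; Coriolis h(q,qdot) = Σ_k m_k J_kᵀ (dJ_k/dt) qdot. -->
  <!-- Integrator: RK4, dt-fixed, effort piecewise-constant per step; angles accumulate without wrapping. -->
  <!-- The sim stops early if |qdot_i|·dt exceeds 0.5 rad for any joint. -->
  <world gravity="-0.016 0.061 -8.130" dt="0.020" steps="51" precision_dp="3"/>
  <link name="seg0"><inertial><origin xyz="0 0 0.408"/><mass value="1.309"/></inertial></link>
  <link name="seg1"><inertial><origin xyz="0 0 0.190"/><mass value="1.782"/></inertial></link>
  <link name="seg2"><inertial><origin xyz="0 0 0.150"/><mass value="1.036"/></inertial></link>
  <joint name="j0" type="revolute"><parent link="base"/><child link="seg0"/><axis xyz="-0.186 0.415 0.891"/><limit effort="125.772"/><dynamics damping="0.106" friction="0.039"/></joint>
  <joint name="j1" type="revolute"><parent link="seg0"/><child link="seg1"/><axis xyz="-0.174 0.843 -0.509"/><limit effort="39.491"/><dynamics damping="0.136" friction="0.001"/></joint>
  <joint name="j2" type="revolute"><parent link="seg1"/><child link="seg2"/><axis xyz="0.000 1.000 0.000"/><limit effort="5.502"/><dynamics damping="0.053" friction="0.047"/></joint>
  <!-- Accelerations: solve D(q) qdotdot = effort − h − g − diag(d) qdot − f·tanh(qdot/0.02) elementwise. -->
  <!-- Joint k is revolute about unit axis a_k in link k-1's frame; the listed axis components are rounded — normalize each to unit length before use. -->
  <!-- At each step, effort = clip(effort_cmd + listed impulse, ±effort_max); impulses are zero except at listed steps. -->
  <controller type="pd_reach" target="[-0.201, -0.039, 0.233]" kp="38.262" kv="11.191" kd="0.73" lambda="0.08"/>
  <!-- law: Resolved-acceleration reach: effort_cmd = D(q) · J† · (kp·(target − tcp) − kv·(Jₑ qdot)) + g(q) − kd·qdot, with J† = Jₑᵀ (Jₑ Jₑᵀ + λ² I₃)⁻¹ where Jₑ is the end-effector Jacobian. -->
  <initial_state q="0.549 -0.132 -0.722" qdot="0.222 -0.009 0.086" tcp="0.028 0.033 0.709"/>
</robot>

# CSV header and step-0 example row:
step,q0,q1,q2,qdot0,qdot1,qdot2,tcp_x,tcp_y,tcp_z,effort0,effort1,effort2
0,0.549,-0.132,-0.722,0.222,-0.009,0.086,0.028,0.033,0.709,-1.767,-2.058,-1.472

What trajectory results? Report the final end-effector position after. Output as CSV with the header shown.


step,q0,q1,q2,qdot0,qdot1,qdot2,tcp_x,tcp_y,tcp_z,effort0,effort1,effort2
1,0.557,-0.133,-0.743,0.542,-0.086,-2.102,0.028,0.033,0.707,-1.454,-1.293,0.511
2,0.572,-0.144,-0.777,0.947,-0.977,-1.386,0.026,0.030,0.703,-2.119,-0.553,0.040
3,0.589,-0.161,-0.812,0.830,-0.727,-2.122,0.025,0.027,0.698,-2.214,-0.623,0.704
4,0.606,-0.177,-0.851,0.830,-0.952,-1.751,0.023,0.023,0.693,-2.564,-0.452,0.463
5,0.621,-0.195,-0.888,0.682,-0.832,-1.947,0.022,0.018,0.688,-2.630,-0.465,0.685
6,0.634,-0.212,-0.926,0.579,-0.873,-1.811,0.020,0.014,0.683,-2.734,-0.368,0.637
7,0.644,-0.229,-0.962,0.444,-0.835,-1.833,0.018,0.009,0.677,-2.735,-0.299,0.722
8,0.651,-0.246,-0.998,0.324,-0.839,-1.778,0.015,0.004,0.671,-2.724,-0.195,0.745
9,0.657,-0.262,-1.033,0.201,-0.832,-1.756,0.012,-0.001,0.666,-2.677,-0.089,0.795
10,0.660,-0.279,-1.068,0.086,-0.835,-1.719,0.009,-0.006,0.660,-2.617,0.027,0.833
11,0.660,-0.296,-1.102,-0.023,-0.844,-1.686,0.006,-0.012,0.653,-2.547,0.148,0.872
12,0.659,-0.313,-1.135,-0.117,-0.865,-1.647,0.002,-0.017,0.647,-2.486,0.278,0.906
13,0.655,-0.330,-1.168,-0.213,-0.878,-1.617,-0.002,-0.023,0.641,-2.408,0.402,0.946
14,0.650,-0.348,-1.200,-0.305,-0.893,-1.580,-0.006,-0.029,0.634,-2.320,0.526,0.978
15,0.643,-0.366,-1.231,-0.394,-0.909,-1.543,-0.011,-0.034,0.627,-2.223,0.649,1.008
16,0.634,-0.384,-1.262,-0.479,-0.925,-1.504,-0.016,-0.040,0.620,-2.119,0.772,1.033
17,0.624,-0.403,-1.292,-0.559,-0.943,-1.464,-0.021,-0.045,0.613,-2.007,0.895,1.055
18,0.612,-0.422,-1.320,-0.636,-0.961,-1.422,-0.026,-0.051,0.606,-1.890,1.018,1.073
19,0.599,-0.441,-1.348,-0.708,-0.980,-1.379,-0.032,-0.056,0.599,-1.766,1.140,1.087
20,0.584,-0.461,-1.376,-0.776,-0.999,-1.336,-0.038,-0.061,0.591,-1.636,1.261,1.097
21,0.568,-0.481,-1.402,-0.840,-1.017,-1.291,-0.044,-0.066,0.584,-1.502,1.381,1.104
22,0.550,-0.502,-1.427,-0.900,-1.036,-1.246,-0.050,-0.070,0.576,-1.362,1.500,1.107
23,0.532,-0.522,-1.452,-0.957,-1.054,-1.201,-0.057,-0.075,0.569,-1.217,1.618,1.106
24,0.512,-0.544,-1.475,-1.009,-1.071,-1.155,-0.063,-0.079,0.561,-1.068,1.734,1.101
25,0.491,-0.565,-1.498,-1.057,-1.086,-1.109,-0.070,-0.083,0.553,-0.914,1.848,1.093
26,0.470,-0.587,-1.520,-1.101,-1.101,-1.064,-0.076,-0.087,0.545,-0.757,1.959,1.081
27,0.447,-0.609,-1.541,-1.142,-1.114,-1.018,-0.083,-0.090,0.537,-0.597,2.068,1.066
28,0.424,-0.631,-1.561,-1.178,-1.125,-0.973,-0.090,-0.094,0.529,-0.434,2.174,1.047
29,0.400,-0.654,-1.580,-1.211,-1.134,-0.929,-0.097,-0.097,0.521,-0.270,2.276,1.026
30,0.376,-0.677,-1.598,-1.239,-1.142,-0.886,-0.104,-0.099,0.513,-0.103,2.375,1.002
31,0.351,-0.700,-1.615,-1.264,-1.147,-0.844,-0.110,-0.101,0.505,0.064,2.469,0.975
32,0.325,-0.722,-1.632,-1.285,-1.150,-0.802,-0.117,-0.103,0.497,0.231,2.560,0.945
33,0.299,-0.745,-1.648,-1.302,-1.152,-0.762,-0.124,-0.105,0.489,0.397,2.645,0.914
34,0.273,-0.768,-1.663,-1.316,-1.151,-0.724,-0.130,-0.107,0.481,0.562,2.726,0.880
35,0.247,-0.791,-1.677,-1.326,-1.148,-0.687,-0.137,-0.108,0.473,0.725,2.802,0.845
36,0.220,-0.814,-1.690,-1.332,-1.142,-0.651,-0.143,-0.109,0.465,0.885,2.873,0.809
37,0.194,-0.837,-1.703,-1.336,-1.135,-0.617,-0.149,-0.109,0.457,1.042,2.938,0.771
38,0.167,-0.860,-1.715,-1.336,-1.126,-0.585,-0.155,-0.110,0.449,1.196,2.998,0.732
39,0.140,-0.882,-1.726,-1.333,-1.115,-0.554,-0.161,-0.110,0.442,1.344,3.053,0.693
40,0.114,-0.904,-1.737,-1.327,-1.103,-0.525,-0.166,-0.110,0.434,1.488,3.102,0.653
41,0.087,-0.926,-1.748,-1.318,-1.089,-0.498,-0.171,-0.110,0.427,1.627,3.146,0.613
42,0.061,-0.948,-1.757,-1.307,-1.073,-0.472,-0.177,-0.109,0.420,1.760,3.185,0.573
43,0.035,-0.969,-1.767,-1.293,-1.057,-0.448,-0.182,-0.108,0.413,1.887,3.219,0.532
44,0.009,-0.990,-1.775,-1.277,-1.039,-0.426,-0.186,-0.108,0.406,2.008,3.248,0.492
45,-0.016,-1.010,-1.784,-1.259,-1.020,-0.405,-0.191,-0.107,0.399,2.124,3.273,0.452
46,-0.041,-1.031,-1.792,-1.240,-1.000,-0.385,-0.195,-0.106,0.392,2.232,3.293,0.413
47,-0.066,-1.050,-1.799,-1.219,-0.980,-0.367,-0.199,-0.105,0.386,2.335,3.309,0.374
48,-0.090,-1.070,-1.807,-1.196,-0.959,-0.350,-0.203,-0.103,0.380,2.432,3.322,0.336
49,-0.114,-1.089,-1.814,-1.173,-0.938,-0.335,-0.206,-0.102,0.374,2.522,3.331,0.299
50,-0.137,-1.107,-1.820,-1.148,-0.917,-0.320,-0.210,-0.101,0.368,2.607,3.336,0.262
51,-0.159,-1.125,-1.826,-1.122,-0.895,-0.307,-0.213,-0.099,0.362,,,
# final tcp position (m): -0.213 -0.099 0.362


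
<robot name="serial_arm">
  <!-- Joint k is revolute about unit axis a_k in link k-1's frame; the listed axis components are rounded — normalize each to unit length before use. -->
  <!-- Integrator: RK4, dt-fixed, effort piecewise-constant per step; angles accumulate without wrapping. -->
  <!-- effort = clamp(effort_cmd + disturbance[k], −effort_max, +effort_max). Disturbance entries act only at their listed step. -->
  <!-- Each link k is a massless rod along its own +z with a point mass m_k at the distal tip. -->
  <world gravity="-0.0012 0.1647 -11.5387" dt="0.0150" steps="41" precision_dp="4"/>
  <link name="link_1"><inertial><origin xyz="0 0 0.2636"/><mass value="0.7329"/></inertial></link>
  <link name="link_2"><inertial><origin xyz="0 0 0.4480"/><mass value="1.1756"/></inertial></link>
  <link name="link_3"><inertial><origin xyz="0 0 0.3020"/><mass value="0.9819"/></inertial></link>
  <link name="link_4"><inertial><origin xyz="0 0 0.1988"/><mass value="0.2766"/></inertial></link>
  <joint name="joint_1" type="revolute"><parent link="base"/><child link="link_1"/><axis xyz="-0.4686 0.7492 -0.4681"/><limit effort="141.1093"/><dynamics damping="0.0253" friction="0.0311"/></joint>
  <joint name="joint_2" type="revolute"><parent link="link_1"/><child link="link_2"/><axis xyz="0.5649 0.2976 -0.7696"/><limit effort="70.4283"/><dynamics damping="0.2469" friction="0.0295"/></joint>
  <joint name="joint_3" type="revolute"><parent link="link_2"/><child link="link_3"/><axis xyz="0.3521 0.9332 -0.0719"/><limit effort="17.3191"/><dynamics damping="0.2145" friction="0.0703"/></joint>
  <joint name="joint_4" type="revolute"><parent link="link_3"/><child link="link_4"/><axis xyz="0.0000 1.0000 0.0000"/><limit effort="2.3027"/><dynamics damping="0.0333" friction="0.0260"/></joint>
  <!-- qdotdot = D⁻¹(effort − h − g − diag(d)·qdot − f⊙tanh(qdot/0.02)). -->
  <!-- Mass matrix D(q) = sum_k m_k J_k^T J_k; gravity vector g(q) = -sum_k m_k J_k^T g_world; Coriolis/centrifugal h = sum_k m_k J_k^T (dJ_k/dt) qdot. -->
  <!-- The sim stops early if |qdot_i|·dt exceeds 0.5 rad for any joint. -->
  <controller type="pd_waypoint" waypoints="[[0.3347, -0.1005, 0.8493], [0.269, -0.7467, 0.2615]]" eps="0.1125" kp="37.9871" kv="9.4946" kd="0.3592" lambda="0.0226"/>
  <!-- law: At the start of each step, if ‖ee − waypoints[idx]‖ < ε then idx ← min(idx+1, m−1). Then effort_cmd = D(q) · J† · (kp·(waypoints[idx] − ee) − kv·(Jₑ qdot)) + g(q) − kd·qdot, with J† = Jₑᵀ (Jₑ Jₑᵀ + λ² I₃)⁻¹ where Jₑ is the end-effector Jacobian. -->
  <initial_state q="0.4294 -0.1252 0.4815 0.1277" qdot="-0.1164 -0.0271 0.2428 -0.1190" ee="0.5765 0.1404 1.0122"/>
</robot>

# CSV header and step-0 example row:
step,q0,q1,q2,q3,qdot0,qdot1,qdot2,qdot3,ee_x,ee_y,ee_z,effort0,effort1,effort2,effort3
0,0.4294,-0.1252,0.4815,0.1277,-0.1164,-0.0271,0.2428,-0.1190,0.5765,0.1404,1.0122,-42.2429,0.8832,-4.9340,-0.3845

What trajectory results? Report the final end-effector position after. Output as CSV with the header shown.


step,q0,q1,q2,q3,qdot0,qdot1,qdot2,qdot3,ee_x,ee_y,ee_z,effort0,effort1,effort2,effort3
1,0.4241,-0.1277,0.4906,0.1312,-0.5891,-0.3061,0.9692,0.5741,0.5749,0.1385,1.0115,-37.0685,1.0625,-4.8837,-0.6430
2,0.4124,-0.1338,0.5094,0.1412,-0.9649,-0.4983,1.5187,0.7672,0.5713,0.1350,1.0100,-31.6251,1.3227,-4.6030,-0.6845
3,0.3958,-0.1421,0.5347,0.1537,-1.2488,-0.6008,1.8522,0.8930,0.5655,0.1303,1.0083,-26.5296,1.5672,-4.2522,-0.6968
4,0.3756,-0.1513,0.5638,0.1675,-1.4559,-0.6374,2.0290,0.9520,0.5577,0.1247,1.0066,-21.9161,1.7595,-3.8849,-0.6841
5,0.3526,-0.1608,0.5947,0.1819,-1.6005,-0.6290,2.0953,0.9648,0.5482,0.1185,1.0050,-17.8430,1.8859,-3.5368,-0.6570
6,0.3279,-0.1700,0.6261,0.1962,-1.6954,-0.5922,2.0874,0.9476,0.5373,0.1118,1.0036,-14.3051,1.9480,-3.2265,-0.6233
7,0.3021,-0.1785,0.6569,0.2102,-1.7511,-0.5390,2.0323,0.9120,0.5253,0.1047,1.0024,-11.2638,1.9544,-2.9618,-0.5879
8,0.2757,-0.1861,0.6867,0.2236,-1.7761,-0.4778,1.9493,0.8661,0.5126,0.0973,1.0014,-8.6663,1.9155,-2.7442,-0.5539
9,0.2490,-0.1927,0.7152,0.2362,-1.7772,-0.4142,1.8518,0.8153,0.4994,0.0897,1.0006,-6.4578,1.8415,-2.5714,-0.5230
10,0.2225,-0.1985,0.7422,0.2481,-1.7598,-0.3514,1.7485,0.7630,0.4860,0.0818,0.9998,-4.5863,1.7407,-2.4398,-0.4961
11,0.1964,-0.2033,0.7676,0.2592,-1.7280,-0.2917,1.6454,0.7115,0.4725,0.0739,0.9991,-3.0051,1.6203,-2.3450,-0.4735
12,0.1708,-0.2072,0.7915,0.2695,-1.6851,-0.2360,1.5460,0.6620,0.4592,0.0658,0.9983,-1.6734,1.4857,-2.2826,-0.4551
13,0.1459,-0.2104,0.8139,0.2791,-1.6338,-0.1849,1.4525,0.6153,0.4462,0.0577,0.9975,-0.5560,1.3414,-2.2482,-0.4408
14,0.1218,-0.2128,0.8350,0.2880,-1.5761,-0.1385,1.3658,0.5717,0.4335,0.0496,0.9966,0.3771,1.1908,-2.2380,-0.4301
15,0.0987,-0.2145,0.8548,0.2963,-1.5138,-0.0968,1.2864,0.5314,0.4214,0.0415,0.9955,1.1519,1.0365,-2.2483,-0.4228
16,0.0765,-0.2157,0.8736,0.3041,-1.4482,-0.0595,1.2141,0.4944,0.4099,0.0334,0.9943,1.7903,0.8808,-2.2759,-0.4185
17,0.0553,-0.2163,0.8913,0.3112,-1.3805,-0.0264,1.1488,0.4603,0.3990,0.0255,0.9928,2.3112,0.7254,-2.3179,-0.4166
18,0.0351,-0.2165,0.9080,0.3179,-1.3117,0.0021,1.0907,0.4278,0.3887,0.0178,0.9912,2.7314,0.5738,-2.3717,-0.4165
19,0.0159,-0.2163,0.9240,0.3241,-1.2425,0.0260,1.0399,0.3966,0.3791,0.0101,0.9894,3.0649,0.4295,-2.4352,-0.4178
20,-0.0022,-0.2158,0.9392,0.3299,-1.1735,0.0466,0.9936,0.3700,0.3702,0.0027,0.9873,3.3223,0.2900,-2.5066,-0.4215
21,-0.0193,-0.2149,0.9538,0.3353,-1.1050,0.0646,0.9512,0.3466,0.3620,-0.0044,0.9851,3.5145,0.1545,-2.5840,-0.4269
22,-0.0353,-0.2138,0.9677,0.3404,-1.0374,0.0801,0.9122,0.3252,0.3545,-0.0114,0.9827,3.6508,0.0232,-2.6655,-0.4332
23,-0.0504,-0.2125,0.9811,0.3451,-0.9713,0.0933,0.8762,0.3055,0.3477,-0.0180,0.9801,3.7392,-0.1032,-2.7498,-0.4403
24,-0.0645,-0.2110,0.9940,0.3496,-0.9067,0.1046,0.8427,0.2874,0.3415,-0.0244,0.9773,3.7865,-0.2244,-2.8359,-0.4478
25,-0.0776,-0.2094,1.0064,0.3538,-0.8439,0.1139,0.8114,0.2705,0.3359,-0.0306,0.9745,3.7986,-0.3400,-2.9227,-0.4557
26,-0.0898,-0.2076,1.0183,0.3577,-0.7832,0.1214,0.7819,0.2549,0.3310,-0.0364,0.9715,3.7807,-0.4497,-3.0093,-0.4637
27,-0.1011,-0.2058,1.0298,0.3614,-0.7247,0.1273,0.7539,0.2404,0.3266,-0.0420,0.9683,3.7375,-0.5534,-3.0951,-0.4718
28,-0.1115,-0.2038,1.0409,0.3650,-0.6684,0.1318,0.7272,0.2268,0.3227,-0.0472,0.9651,3.6730,-0.6508,-3.1794,-0.4799
29,-0.1212,-0.2018,1.0516,0.3683,-0.6146,0.1349,0.7015,0.2141,0.3193,-0.0522,0.9619,3.5906,-0.7420,-3.2617,-0.4879
30,-0.1300,-0.1998,1.0619,0.3714,-0.5631,0.1367,0.6767,0.2021,0.3165,-0.0569,0.9585,3.4936,-0.8268,-3.3415,-0.4956
31,-0.1381,-0.1977,1.0719,0.3744,-0.5142,0.1375,0.6526,0.1909,0.3140,-0.0613,0.9552,3.3846,-0.9054,-3.4187,-0.5032
32,-0.1454,-0.1957,1.0815,0.3772,-0.4677,0.1371,0.6292,0.1803,0.3120,-0.0655,0.9518,-24.9822,16.4355,2.0137,0.2478
33,-0.1555,-0.1913,1.0961,0.3825,-0.8731,0.4426,1.3157,0.5396,0.3100,-0.0721,0.9459,-20.4882,13.9156,0.9236,-0.0107
34,-0.1711,-0.1826,1.1197,0.3916,-1.2017,0.7308,1.8210,0.6733,0.3077,-0.0835,0.9357,-16.0992,11.7191,0.0738,-0.1607
35,-0.1910,-0.1695,1.1495,0.4022,-1.4600,1.0117,2.1437,0.7419,0.3048,-0.0988,0.9221,-12.0121,9.7641,-0.6181,-0.2726
36,-0.2144,-0.1523,1.1830,0.4135,-1.6568,1.2851,2.3124,0.7630,0.3015,-0.1172,0.9061,-8.3237,7.9840,-1.1932,-0.3551
37,-0.2403,-0.1311,1.2181,0.4248,-1.8015,1.5480,2.3572,0.7485,0.2977,-0.1381,0.8881,-5.0777,6.3329,-1.6793,-0.4139
38,-0.2681,-0.1060,1.2531,0.4358,-1.9028,1.7965,2.3053,0.7087,0.2936,-0.1609,0.8687,-2.2777,4.7810,-2.0941,-0.4535
39,-0.2971,-0.0774,1.2867,0.4460,-1.9685,2.0266,2.1801,0.6525,0.2892,-0.1849,0.8482,0.1001,3.3099,-2.4482,-0.4776
40,-0.3269,-0.0454,1.3181,0.4553,-2.0053,2.2346,2.0017,0.5864,0.2847,-0.2098,0.8271,2.0956,1.9088,-2.7477,-0.4889
41,-0.3571,-0.0105,1.3465,0.4636,-2.0190,2.4176,1.7869,0.5155,0.2803,-0.2353,0.8055,,,,
# final ee position (m): 0.2803 -0.2353 0.8055


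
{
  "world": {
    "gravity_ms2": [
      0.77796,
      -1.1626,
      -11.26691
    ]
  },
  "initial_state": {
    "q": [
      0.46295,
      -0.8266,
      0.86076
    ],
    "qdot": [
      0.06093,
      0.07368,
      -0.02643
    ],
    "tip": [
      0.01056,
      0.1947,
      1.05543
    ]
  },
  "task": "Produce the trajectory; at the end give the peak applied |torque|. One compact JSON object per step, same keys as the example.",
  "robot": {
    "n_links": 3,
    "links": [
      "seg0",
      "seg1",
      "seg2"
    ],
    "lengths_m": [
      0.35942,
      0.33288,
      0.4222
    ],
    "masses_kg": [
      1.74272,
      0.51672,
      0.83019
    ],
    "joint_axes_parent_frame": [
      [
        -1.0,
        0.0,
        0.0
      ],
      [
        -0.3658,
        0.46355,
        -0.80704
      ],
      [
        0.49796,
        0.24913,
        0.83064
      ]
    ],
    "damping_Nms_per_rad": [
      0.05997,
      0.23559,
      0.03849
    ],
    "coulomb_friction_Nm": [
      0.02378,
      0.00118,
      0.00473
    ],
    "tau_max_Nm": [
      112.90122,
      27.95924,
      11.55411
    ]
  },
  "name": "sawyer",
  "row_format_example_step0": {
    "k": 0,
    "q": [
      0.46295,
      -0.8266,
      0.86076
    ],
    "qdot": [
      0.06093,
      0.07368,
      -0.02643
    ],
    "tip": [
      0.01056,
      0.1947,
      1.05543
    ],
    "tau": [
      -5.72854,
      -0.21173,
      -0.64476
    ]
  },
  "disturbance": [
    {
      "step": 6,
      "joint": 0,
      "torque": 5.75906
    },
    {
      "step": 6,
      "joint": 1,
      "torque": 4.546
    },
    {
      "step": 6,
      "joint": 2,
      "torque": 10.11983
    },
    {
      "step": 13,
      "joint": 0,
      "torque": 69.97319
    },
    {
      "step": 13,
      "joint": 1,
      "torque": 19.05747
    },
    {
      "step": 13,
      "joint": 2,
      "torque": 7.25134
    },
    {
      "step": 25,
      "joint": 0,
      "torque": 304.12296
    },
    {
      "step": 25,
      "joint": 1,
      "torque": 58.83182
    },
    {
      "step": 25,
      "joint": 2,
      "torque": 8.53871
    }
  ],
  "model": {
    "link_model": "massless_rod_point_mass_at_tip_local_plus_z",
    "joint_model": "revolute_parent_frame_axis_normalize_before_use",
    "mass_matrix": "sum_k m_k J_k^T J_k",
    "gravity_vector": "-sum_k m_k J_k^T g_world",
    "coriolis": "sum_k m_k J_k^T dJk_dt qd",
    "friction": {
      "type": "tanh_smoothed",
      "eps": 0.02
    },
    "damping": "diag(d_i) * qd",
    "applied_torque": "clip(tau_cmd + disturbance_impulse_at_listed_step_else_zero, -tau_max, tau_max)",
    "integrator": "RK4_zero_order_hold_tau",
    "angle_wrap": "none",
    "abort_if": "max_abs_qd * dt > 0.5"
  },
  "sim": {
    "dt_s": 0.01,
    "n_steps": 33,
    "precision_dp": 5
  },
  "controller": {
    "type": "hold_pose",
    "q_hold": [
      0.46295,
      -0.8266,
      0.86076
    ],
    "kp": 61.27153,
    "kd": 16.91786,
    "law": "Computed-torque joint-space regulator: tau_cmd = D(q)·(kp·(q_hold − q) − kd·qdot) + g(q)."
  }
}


{"k":1,"q":[0.46352,-0.82597,0.86054],"qdot":[0.05202,0.05263,-0.01767],"tip":[0.01056,0.19545,1.05532],"tau":[-5.49585,-0.15936,-0.63276]}
{"k":2,"q":[0.46399,-0.82552,0.8604],"qdot":[0.04371,0.03783,-0.01154],"tip":[0.01056,0.19606,1.05523],"tau":[-5.2921,-0.11415,-0.62212]}
{"k":3,"q":[0.46439,-0.8252,0.8603],"qdot":[0.0361,0.02746,-0.00736],"tip":[0.01057,0.19655,1.05515],"tau":[-5.11378,-0.07504,-0.61267]}
{"k":4,"q":[0.46472,-0.82496,0.86024],"qdot":[0.02927,0.02018,-0.00456],"tip":[0.01057,0.19696,1.05509],"tau":[-4.95783,-0.04115,-0.60428]}
{"k":5,"q":[0.46498,-0.82478,0.86021],"qdot":[0.02321,0.015,-0.0027],"tip":[0.01058,0.19728,1.05504],"tau":[-4.82161,-0.01176,-0.59685]}
{"k":6,"q":[0.46519,-0.82465,0.86019],"qdot":[0.01793,0.01119,-0.00147],"tip":[0.01058,0.19752,1.055],"tau":[1.05625,4.55976,9.52954]}
{"k":7,"q":[0.4649,-0.8246,0.87195],"qdot":[-0.07643,-0.00075,2.35416],"tip":[0.01311,0.19818,1.05443],"tau":[-5.59743,-0.75472,-2.32872]}
{"k":8,"q":[0.46416,-0.82452,0.89338],"qdot":[-0.0726,0.01718,1.93268],"tip":[0.01768,0.19918,1.05341],"tau":[-5.38265,-0.64514,-2.08734]}
{"k":9,"q":[0.46346,-0.8243,0.9109],"qdot":[-0.06612,0.02686,1.57104],"tip":[0.0214,0.20001,1.05254],"tau":[-5.19719,-0.54784,-1.87904]}
{"k":10,"q":[0.46284,-0.82402,0.92506],"qdot":[-0.0583,0.03049,1.26176],"tip":[0.02439,0.20069,1.05183],"tau":[-5.03557,-0.46133,-1.69929]}
{"k":11,"q":[0.4623,-0.82372,0.93636],"qdot":[-0.05004,0.02995,0.9981],"tip":[0.02677,0.20122,1.05126],"tau":[-4.89379,-0.38444,-1.54412]}
{"k":12,"q":[0.46184,-0.82343,0.94522],"qdot":[-0.04193,0.02679,0.77401],"tip":[0.02862,0.20162,1.0508],"tau":[-4.76885,-0.31617,-1.41012]}
{"k":13,"q":[0.46145,-0.82319,0.95201],"qdot":[-0.03433,0.0222,0.58412],"tip":[0.03004,0.20192,1.05045],"tau":[65.31478,18.80179,5.957]}
{"k":14,"q":[0.46074,-0.80721,0.95428],"qdot":[-0.09251,3.08595,-0.11181],"tip":[0.03181,0.20518,1.05017],"tau":[-16.63952,-3.44493,-2.43886]}
{"k":15,"q":[0.46034,-0.7814,0.95356],"qdot":[0.00574,2.11063,-0.03506],"tip":[0.03388,0.21078,1.0498],"tau":[-14.96126,-2.89445,-2.16435]}
{"k":16,"q":[0.46068,-0.76382,0.95346],"qdot":[0.05931,1.42909,0.00833],"tip":[0.03545,0.21525,1.04935],"tau":[-13.49593,-2.44079,-1.93902]}
{"k":17,"q":[0.46142,-0.752,0.95362],"qdot":[0.08511,0.95158,0.0198],"tip":[0.0366,0.21878,1.04891],"tau":[-12.22092,-2.06421,-1.74958]}
{"k":18,"q":[0.46232,-0.74421,0.95378],"qdot":[0.09372,0.61603,0.00867],"tip":[0.03738,0.22155,1.04851],"tau":[-11.11156,-1.74948,-1.58858]}
{"k":19,"q":[0.46326,-0.73927,0.95375],"qdot":[0.092,0.37937,-0.01599],"tip":[0.03786,0.22366,1.04818],"tau":[-10.14594,-1.4848,-1.45093]}
{"k":20,"q":[0.46414,-0.73634,0.95344],"qdot":[0.08429,0.21237,-0.04788],"tip":[0.03808,0.22525,1.04793],"tau":[-9.30513,-1.26095,-1.33259]}
{"k":21,"q":[0.46494,-0.73482,0.9528],"qdot":[0.07333,0.09538,-0.08346],"tip":[0.03809,0.22638,1.04776],"tau":[-8.57281,-1.07063,-1.23]}
{"k":22,"q":[0.46561,-0.73429,0.95179],"qdot":[0.06094,0.01383,-0.11944],"tip":[0.03793,0.22713,1.04766],"tau":[-7.93487,-0.90808,-1.14078]}
{"k":23,"q":[0.46616,-0.73443,0.95042],"qdot":[0.04812,-0.04169,-0.15397],"tip":[0.03762,0.22756,1.04763],"tau":[-7.37912,-0.76892,-1.06309]}
{"k":24,"q":[0.46658,-0.73505,0.94873],"qdot":[0.03581,-0.07973,-0.18514],"tip":[0.0372,0.22774,1.04766],"tau":[-6.89507,-0.64922,-0.99544]}
{"k":25,"q":[0.46688,-0.73598,0.94675],"qdot":[0.02448,-0.10597,-0.21203],"tip":[0.03669,0.22769,1.04775],"tau":[112.90122,27.95924,7.60218]}
{"k":26,"q":[0.46834,-0.72037,0.93958],"qdot":[0.28716,3.11034,-1.17299],"tip":[0.03671,0.23233,1.04747],"tau":[-26.72845,-5.3289,-2.32259]}
{"k":27,"q":[0.47134,-0.69456,0.92938],"qdot":[0.3055,2.09208,-0.88044],"tip":[0.03718,0.24077,1.04669],"tau":[-23.72404,-4.53334,-2.0009]}
{"k":28,"q":[0.47436,-0.67736,0.92171],"qdot":[0.2948,1.37617,-0.664],"tip":[0.03736,0.24745,1.04592],"tau":[-21.10931,-3.86967,-1.75854]}
{"k":29,"q":[0.47719,-0.66621,0.91588],"qdot":[0.26751,0.87146,-0.51074],"tip":[0.03731,0.25267,1.04523],"tau":[-18.83126,-3.31164,-1.56985]}
{"k":30,"q":[0.47969,-0.65934,0.91133],"qdot":[0.23158,0.51516,-0.40595],"tip":[0.03707,0.25664,1.04465],"tau":[-16.84518,-2.83926,-1.41853]}
{"k":31,"q":[0.48182,-0.65549,0.90764],"qdot":[0.19212,0.2637,-0.33657],"tip":[0.03669,0.25957,1.04421],"tau":[-15.11301,-2.43711,-1.29414]}
{"k":32,"q":[0.48354,-0.65377,0.90451],"qdot":[0.15235,0.08659,-0.29215],"tip":[0.0362,0.26162,1.0439],"tau":[-13.60203,-2.09312,-1.18991]}
{"k":33,"q":[0.48488,-0.65354,0.90173],"qdot":[0.11418,-0.03726,-0.26493],"tip":[0.03561,0.26293,1.04372]}
{"summary": "max |tau| (N\u00b7m): 112.90122"}


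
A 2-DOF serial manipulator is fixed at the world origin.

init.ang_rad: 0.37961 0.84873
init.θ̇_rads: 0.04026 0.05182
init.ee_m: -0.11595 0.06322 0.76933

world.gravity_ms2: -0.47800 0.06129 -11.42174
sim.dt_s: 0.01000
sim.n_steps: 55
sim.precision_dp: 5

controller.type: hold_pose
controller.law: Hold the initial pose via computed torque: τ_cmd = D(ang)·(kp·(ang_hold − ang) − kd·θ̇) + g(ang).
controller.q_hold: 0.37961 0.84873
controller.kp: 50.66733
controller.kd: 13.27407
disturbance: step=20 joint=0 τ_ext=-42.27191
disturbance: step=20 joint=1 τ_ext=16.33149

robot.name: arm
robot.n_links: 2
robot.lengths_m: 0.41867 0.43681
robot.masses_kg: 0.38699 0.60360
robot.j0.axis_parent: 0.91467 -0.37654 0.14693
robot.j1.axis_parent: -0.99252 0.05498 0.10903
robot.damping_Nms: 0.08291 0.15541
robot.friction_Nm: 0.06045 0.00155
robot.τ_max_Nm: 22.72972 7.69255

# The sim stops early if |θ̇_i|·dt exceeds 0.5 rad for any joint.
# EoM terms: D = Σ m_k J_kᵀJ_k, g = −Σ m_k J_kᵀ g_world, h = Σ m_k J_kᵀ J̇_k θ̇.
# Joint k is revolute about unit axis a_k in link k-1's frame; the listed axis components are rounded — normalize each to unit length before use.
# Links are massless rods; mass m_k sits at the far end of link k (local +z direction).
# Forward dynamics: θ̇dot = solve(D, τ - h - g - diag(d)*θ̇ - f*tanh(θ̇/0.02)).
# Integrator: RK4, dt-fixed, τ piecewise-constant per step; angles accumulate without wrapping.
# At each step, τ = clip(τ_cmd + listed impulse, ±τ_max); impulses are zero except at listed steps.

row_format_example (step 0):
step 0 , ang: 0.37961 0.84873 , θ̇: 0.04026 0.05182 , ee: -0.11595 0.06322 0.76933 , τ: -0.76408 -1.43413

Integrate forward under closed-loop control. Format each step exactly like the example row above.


step 1 , ang: 0.37997 0.84918 , θ̇: 0.03109 0.03856 , ee: -0.11606 0.06313 0.76924 , τ: -0.74614 -1.43442
step 2 , ang: 0.38024 0.84951 , θ̇: 0.02336 0.02760 , ee: -0.11614 0.06306 0.76917 , τ: -0.73026 -1.43488
step 3 , ang: 0.38044 0.84974 , θ̇: 0.01703 0.01883 , ee: -0.11620 0.06300 0.76913 , τ: -0.71664 -1.43546
step 4 , ang: 0.38058 0.84990 , θ̇: 0.01204 0.01213 , ee: -0.11624 0.06296 0.76910 , τ: -0.70534 -1.43614
step 5 , ang: 0.38069 0.84999 , θ̇: 0.00825 0.00723 , ee: -0.11627 0.06292 0.76908 , τ: -0.69626 -1.43689
step 6 , ang: 0.38075 0.85005 , θ̇: 0.00543 0.00378 , ee: -0.11629 0.06289 0.76907 , τ: -0.68907 -1.43767
step 7 , ang: 0.38080 0.85007 , θ̇: 0.00338 0.00145 , ee: -0.11631 0.06287 0.76906 , τ: -0.68342 -1.43845
step 8 , ang: 0.38082 0.85008 , θ̇: 0.00189 -0.00009 , ee: -0.11631 0.06286 0.76906 , τ: -0.67894 -1.43922
step 9 , ang: 0.38084 0.85007 , θ̇: 0.00081 -0.00106 , ee: -0.11632 0.06284 0.76907 , τ: -0.67537 -1.43994
step 10 , ang: 0.38084 0.85006 , θ̇: 0.00004 -0.00163 , ee: -0.11632 0.06284 0.76907 , τ: -0.67247 -1.44063
step 11 , ang: 0.38084 0.85004 , θ̇: -0.00052 -0.00195 , ee: -0.11632 0.06283 0.76907 , τ: -0.67010 -1.44127
step 12 , ang: 0.38083 0.85002 , θ̇: -0.00091 -0.00209 , ee: -0.11632 0.06283 0.76908 , τ: -0.66812 -1.44185
step 13 , ang: 0.38082 0.85000 , θ̇: -0.00120 -0.00211 , ee: -0.11631 0.06283 0.76908 , τ: -0.66645 -1.44239
step 14 , ang: 0.38081 0.84998 , θ̇: -0.00140 -0.00206 , ee: -0.11631 0.06283 0.76908 , τ: -0.66503 -1.44288
step 15 , ang: 0.38079 0.84996 , θ̇: -0.00154 -0.00197 , ee: -0.11630 0.06283 0.76909 , τ: -0.66381 -1.44333
step 16 , ang: 0.38078 0.84994 , θ̇: -0.00164 -0.00185 , ee: -0.11630 0.06284 0.76909 , τ: -0.66274 -1.44373
step 17 , ang: 0.38076 0.84992 , θ̇: -0.00171 -0.00173 , ee: -0.11629 0.06284 0.76910 , τ: -0.66180 -1.44409
step 18 , ang: 0.38074 0.84991 , θ̇: -0.00175 -0.00161 , ee: -0.11629 0.06285 0.76910 , τ: -0.66097 -1.44442
step 19 , ang: 0.38072 0.84989 , θ̇: -0.00177 -0.00149 , ee: -0.11628 0.06285 0.76910 , τ: -0.66023 -1.44471
step 20 , ang: 0.38071 0.84988 , θ̇: -0.00178 -0.00138 , ee: -0.11628 0.06286 0.76910 , τ: -22.72972 7.69255
step 21 , ang: 0.37839 0.85049 , θ̇: -0.46062 0.12482 , ee: -0.11559 0.06476 0.76894 , τ: 2.33606 -2.68625
step 22 , ang: 0.37410 0.85165 , θ̇: -0.39733 0.10710 , ee: -0.11430 0.06829 0.76862 , τ: 2.06780 -2.57460
step 23 , ang: 0.37042 0.85265 , θ̇: -0.33985 0.09227 , ee: -0.11320 0.07132 0.76834 , τ: 1.82053 -2.47244
step 24 , ang: 0.36728 0.85351 , θ̇: -0.28781 0.07975 , ee: -0.11226 0.07391 0.76808 , τ: 1.59275 -2.37891
step 25 , ang: 0.36464 0.85425 , θ̇: -0.24087 0.06909 , ee: -0.11147 0.07609 0.76785 , τ: 1.38308 -2.29325
step 26 , ang: 0.36244 0.85490 , θ̇: -0.19867 0.05993 , ee: -0.11081 0.07791 0.76765 , τ: 1.19021 -2.21478
step 27 , ang: 0.36064 0.85546 , θ̇: -0.16085 0.05201 , ee: -0.11027 0.07941 0.76747 , τ: 1.01292 -2.14290
step 28 , ang: 0.35920 0.85594 , θ̇: -0.12706 0.04510 , ee: -0.10983 0.08063 0.76732 , τ: 0.85006 -2.07707
step 29 , ang: 0.35808 0.85636 , θ̇: -0.09699 0.03903 , ee: -0.10950 0.08159 0.76719 , τ: 0.70056 -2.01678
step 30 , ang: 0.35725 0.85672 , θ̇: -0.07032 0.03367 , ee: -0.10924 0.08232 0.76708 , τ: 0.56345 -1.96158
step 31 , ang: 0.35666 0.85704 , θ̇: -0.04678 0.02890 , ee: -0.10907 0.08286 0.76700 , τ: 0.43783 -1.91108
step 32 , ang: 0.35630 0.85730 , θ̇: -0.02623 0.02441 , ee: -0.10896 0.08322 0.76692 , τ: 0.32322 -1.86490
step 33 , ang: 0.35612 0.85752 , θ̇: -0.00904 0.01924 , ee: -0.10891 0.08343 0.76687 , τ: 0.22044 -1.82270
step 34 , ang: 0.35610 0.85768 , θ̇: 0.00415 0.01208 , ee: -0.10890 0.08351 0.76683 , τ: 0.13119 -1.78422
step 35 , ang: 0.35619 0.85776 , θ̇: 0.01398 0.00354 , ee: -0.10893 0.08347 0.76682 , τ: 0.05402 -1.74920
step 36 , ang: 0.35637 0.85776 , θ̇: 0.02166 -0.00494 , ee: -0.10898 0.08334 0.76683 , τ: -0.01404 -1.71740
step 37 , ang: 0.35662 0.85767 , θ̇: 0.02790 -0.01261 , ee: -0.10906 0.08313 0.76686 , τ: -0.07497 -1.68857
step 38 , ang: 0.35692 0.85751 , θ̇: 0.03307 -0.01929 , ee: -0.10915 0.08285 0.76690 , τ: -0.12994 -1.66241
step 39 , ang: 0.35727 0.85729 , θ̇: 0.03736 -0.02497 , ee: -0.10925 0.08252 0.76696 , τ: -0.17967 -1.63869
step 40 , ang: 0.35767 0.85701 , θ̇: 0.04089 -0.02972 , ee: -0.10937 0.08213 0.76703 , τ: -0.22471 -1.61718
step 41 , ang: 0.35809 0.85670 , θ̇: 0.04376 -0.03365 , ee: -0.10950 0.08171 0.76712 , τ: -0.26551 -1.59768
step 42 , ang: 0.35854 0.85634 , θ̇: 0.04604 -0.03684 , ee: -0.10963 0.08126 0.76721 , τ: -0.30245 -1.58002
step 43 , ang: 0.35901 0.85596 , θ̇: 0.04781 -0.03937 , ee: -0.10977 0.08078 0.76731 , τ: -0.33586 -1.56403
step 44 , ang: 0.35949 0.85556 , θ̇: 0.04911 -0.04134 , ee: -0.10992 0.08028 0.76741 , τ: -0.36605 -1.54957
step 45 , ang: 0.35999 0.85514 , θ̇: 0.05000 -0.04280 , ee: -0.11007 0.07976 0.76752 , τ: -0.39329 -1.53650
step 46 , ang: 0.36049 0.85471 , θ̇: 0.05053 -0.04384 , ee: -0.11022 0.07924 0.76763 , τ: -0.41785 -1.52470
step 47 , ang: 0.36100 0.85426 , θ̇: 0.05075 -0.04450 , ee: -0.11037 0.07871 0.76774 , τ: -0.43994 -1.51407
step 48 , ang: 0.36150 0.85382 , θ̇: 0.05068 -0.04484 , ee: -0.11052 0.07818 0.76785 , τ: -0.45979 -1.50449
step 49 , ang: 0.36201 0.85337 , θ̇: 0.05037 -0.04489 , ee: -0.11067 0.07764 0.76796 , τ: -0.47759 -1.49588
step 50 , ang: 0.36251 0.85292 , θ̇: 0.04984 -0.04472 , ee: -0.11083 0.07711 0.76807 , τ: -0.49352 -1.48814
step 51 , ang: 0.36300 0.85248 , θ̇: 0.04914 -0.04433 , ee: -0.11097 0.07659 0.76818 , τ: -0.50775 -1.48120
step 52 , ang: 0.36349 0.85204 , θ̇: 0.04827 -0.04378 , ee: -0.11112 0.07607 0.76829 , τ: -0.52043 -1.47499
step 53 , ang: 0.36397 0.85160 , θ̇: 0.04728 -0.04308 , ee: -0.11126 0.07557 0.76840 , τ: -0.53170 -1.46944
step 54 , ang: 0.36444 0.85118 , θ̇: 0.04618 -0.04226 , ee: -0.11140 0.07507 0.76850 , τ: -0.54170 -1.46448
step 55 , ang: 0.36489 0.85076 , θ̇: 0.04499 -0.04135 , ee: -0.11154 0.07458 0.76860


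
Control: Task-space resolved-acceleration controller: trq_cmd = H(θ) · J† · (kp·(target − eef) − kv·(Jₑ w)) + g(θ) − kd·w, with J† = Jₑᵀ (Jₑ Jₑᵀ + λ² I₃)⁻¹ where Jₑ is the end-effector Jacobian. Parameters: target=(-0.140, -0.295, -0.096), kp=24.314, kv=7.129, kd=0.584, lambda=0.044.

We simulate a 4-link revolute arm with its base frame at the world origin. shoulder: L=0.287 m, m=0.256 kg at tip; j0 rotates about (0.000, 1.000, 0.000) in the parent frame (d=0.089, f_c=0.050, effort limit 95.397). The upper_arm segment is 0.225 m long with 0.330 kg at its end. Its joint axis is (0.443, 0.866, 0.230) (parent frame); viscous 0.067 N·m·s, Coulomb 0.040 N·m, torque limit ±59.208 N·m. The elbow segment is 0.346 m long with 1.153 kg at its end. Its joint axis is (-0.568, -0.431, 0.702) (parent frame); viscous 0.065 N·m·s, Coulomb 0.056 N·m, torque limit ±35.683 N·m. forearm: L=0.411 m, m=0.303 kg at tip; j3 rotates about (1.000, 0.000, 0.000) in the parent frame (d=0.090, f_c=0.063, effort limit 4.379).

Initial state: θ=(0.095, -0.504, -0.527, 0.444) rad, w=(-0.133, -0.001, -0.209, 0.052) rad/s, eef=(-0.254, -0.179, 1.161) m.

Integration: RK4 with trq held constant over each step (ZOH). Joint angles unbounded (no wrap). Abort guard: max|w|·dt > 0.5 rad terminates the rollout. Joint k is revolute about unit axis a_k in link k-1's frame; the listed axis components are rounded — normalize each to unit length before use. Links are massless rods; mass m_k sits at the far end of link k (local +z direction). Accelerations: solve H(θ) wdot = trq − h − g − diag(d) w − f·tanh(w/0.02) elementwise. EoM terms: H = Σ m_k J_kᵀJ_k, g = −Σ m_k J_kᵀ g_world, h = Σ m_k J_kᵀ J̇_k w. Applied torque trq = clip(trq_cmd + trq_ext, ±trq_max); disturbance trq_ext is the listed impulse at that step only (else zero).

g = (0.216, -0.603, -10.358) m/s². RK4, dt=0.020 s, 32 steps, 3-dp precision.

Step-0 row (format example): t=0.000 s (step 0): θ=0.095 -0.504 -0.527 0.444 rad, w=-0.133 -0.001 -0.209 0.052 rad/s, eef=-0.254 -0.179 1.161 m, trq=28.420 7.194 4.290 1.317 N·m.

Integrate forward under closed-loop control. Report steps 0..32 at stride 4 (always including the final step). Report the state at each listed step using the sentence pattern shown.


t=0.080 s (step 4): θ=0.251 -0.683 -0.543 0.693 rad, w=2.929 -3.086 -0.013 3.993 rad/s, eef=-0.240 -0.179 1.100 m, trq=5.444 3.631 1.064 -0.978 N·m.
t=0.160 s (step 8): θ=0.486 -0.919 -0.542 0.976 rad, w=2.808 -2.744 -0.003 3.135 rad/s, eef=-0.176 -0.154 1.016 m, trq=-4.111 0.892 -0.362 -0.508 N·m.
t=0.240 s (step 12): θ=0.690 -1.119 -0.546 1.207 rad, w=2.296 -2.273 -0.153 2.680 rad/s, eef=-0.110 -0.137 0.927 m, trq=-6.797 0.289 -0.753 -0.626 N·m.
t=0.320 s (step 16): θ=0.852 -1.285 -0.570 1.409 rad, w=1.748 -1.910 -0.442 2.383 rad/s, eef=-0.066 -0.131 0.831 m, trq=-6.867 0.960 -0.891 -0.881 N·m.
t=0.400 s (step 20): θ=0.969 -1.423 -0.619 1.589 rad, w=1.184 -1.517 -0.795 2.112 rad/s, eef=-0.045 -0.135 0.732 m, trq=-5.754 2.365 -1.027 -1.097 N·m.
t=0.480 s (step 24): θ=1.041 -1.523 -0.700 1.746 rad, w=0.617 -0.950 -1.278 1.815 rad/s, eef=-0.043 -0.142 0.635 m, trq=-3.731 4.538 -1.285 -1.217 N·m.
t=0.560 s (step 28): θ=1.069 -1.563 -0.832 1.878 rad, w=0.088 0.075 -2.086 1.499 rad/s, eef=-0.052 -0.150 0.545 m, trq=0.633 8.985 -2.117 -1.244 N·m.
t=0.640 s (step 32): θ=1.063 -1.474 -1.065 1.985 rad, w=-0.130 2.502 -4.002 1.203 rad/s, eef=-0.063 -0.147 0.467 m.


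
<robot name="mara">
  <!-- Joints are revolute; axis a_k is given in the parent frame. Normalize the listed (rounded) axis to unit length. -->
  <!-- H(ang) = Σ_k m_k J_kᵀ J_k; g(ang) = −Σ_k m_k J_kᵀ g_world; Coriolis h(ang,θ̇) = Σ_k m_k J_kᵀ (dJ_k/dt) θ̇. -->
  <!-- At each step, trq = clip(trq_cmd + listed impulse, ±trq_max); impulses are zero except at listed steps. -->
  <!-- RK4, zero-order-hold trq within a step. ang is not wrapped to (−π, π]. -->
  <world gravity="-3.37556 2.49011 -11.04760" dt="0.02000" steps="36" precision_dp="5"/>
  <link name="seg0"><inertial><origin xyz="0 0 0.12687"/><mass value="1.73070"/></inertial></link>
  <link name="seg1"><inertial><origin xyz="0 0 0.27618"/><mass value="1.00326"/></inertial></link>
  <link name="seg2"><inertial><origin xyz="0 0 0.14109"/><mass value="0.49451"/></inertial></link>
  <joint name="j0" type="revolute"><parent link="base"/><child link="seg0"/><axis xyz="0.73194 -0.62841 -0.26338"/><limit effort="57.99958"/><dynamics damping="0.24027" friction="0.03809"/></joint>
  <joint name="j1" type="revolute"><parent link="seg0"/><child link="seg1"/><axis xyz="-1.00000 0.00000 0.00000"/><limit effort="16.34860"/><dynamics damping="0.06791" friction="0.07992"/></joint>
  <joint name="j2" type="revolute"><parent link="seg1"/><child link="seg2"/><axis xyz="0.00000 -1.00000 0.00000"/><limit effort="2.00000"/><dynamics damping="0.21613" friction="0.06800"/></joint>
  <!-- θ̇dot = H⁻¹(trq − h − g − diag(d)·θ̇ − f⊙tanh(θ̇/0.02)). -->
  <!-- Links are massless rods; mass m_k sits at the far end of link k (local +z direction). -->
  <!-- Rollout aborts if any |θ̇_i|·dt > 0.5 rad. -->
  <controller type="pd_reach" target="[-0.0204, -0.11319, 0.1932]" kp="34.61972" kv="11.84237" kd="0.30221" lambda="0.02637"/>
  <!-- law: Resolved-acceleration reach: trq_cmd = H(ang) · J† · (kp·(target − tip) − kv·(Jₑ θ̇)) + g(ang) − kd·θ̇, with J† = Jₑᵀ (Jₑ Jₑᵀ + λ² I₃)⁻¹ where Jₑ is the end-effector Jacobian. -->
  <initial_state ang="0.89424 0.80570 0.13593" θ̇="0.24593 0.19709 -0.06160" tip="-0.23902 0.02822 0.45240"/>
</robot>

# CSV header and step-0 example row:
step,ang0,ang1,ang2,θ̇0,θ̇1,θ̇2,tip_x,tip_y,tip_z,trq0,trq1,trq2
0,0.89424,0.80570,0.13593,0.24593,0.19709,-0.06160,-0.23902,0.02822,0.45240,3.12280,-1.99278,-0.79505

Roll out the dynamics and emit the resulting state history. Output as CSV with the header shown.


step,ang0,ang1,ang2,θ̇0,θ̇1,θ̇2,tip_x,tip_y,tip_z,trq0,trq1,trq2
1,0.92000,0.82657,0.10973,2.26084,1.81866,-2.25604,-0.23951,0.02783,0.45075,1.21335,-1.99943,-0.19676
2,0.97384,0.86821,0.07439,3.13648,2.34718,-1.33801,-0.24252,0.02710,0.44587,-0.91115,-1.31530,-0.70321
3,1.04221,0.91792,0.04938,3.70003,2.61235,-1.15621,-0.24822,0.02598,0.43831,-2.53092,-0.55024,-0.84193
4,1.11870,0.97049,0.02860,3.94820,2.63669,-0.93386,-0.25489,0.02404,0.42946,-3.75993,0.24356,-0.94278
5,1.19829,1.02247,0.01127,4.00819,2.55366,-0.81046,-0.26173,0.02138,0.42004,-4.63314,0.96927,-0.97244
6,1.27796,1.07241,-0.00406,3.95360,2.43200,-0.73427,-0.26820,0.01816,0.41056,-5.23124,1.59101,-0.96618
7,1.35594,1.11994,-0.01816,3.83906,2.31341,-0.68605,-0.27398,0.01463,0.40131,-5.62435,2.09943,-0.94053
8,1.43138,1.16533,-0.03142,3.69850,2.21646,-0.64946,-0.27892,0.01101,0.39245,-5.86766,2.50231,-0.90666
9,1.50395,1.20904,-0.04399,3.55124,2.14602,-0.61598,-0.28291,0.00747,0.38405,-6.00139,2.81473,-0.87014
10,1.57362,1.25160,-0.05589,3.40709,2.09989,-0.58194,-0.28594,0.00411,0.37619,-6.05415,3.05324,-0.83330
11,1.64049,1.29343,-0.06709,3.27024,2.07310,-0.54632,-0.28798,0.00100,0.36888,-6.04633,3.23290,-0.79685
12,1.70472,1.33488,-0.07755,3.14201,2.06025,-0.50932,-0.28905,-0.00187,0.36214,-5.99275,3.36621,-0.76080
13,1.76648,1.37616,-0.08726,3.02237,2.05659,-0.47154,-0.28918,-0.00452,0.35598,-5.90448,3.46297,-0.72498
14,1.82593,1.41743,-0.09619,2.91080,2.05835,-0.43359,-0.28841,-0.00699,0.35038,-5.79005,3.53067,-0.68925
15,1.88324,1.45876,-0.10436,2.80667,2.06269,-0.39595,-0.28680,-0.00933,0.34534,-5.65616,3.57498,-0.65350
16,1.93853,1.50018,-0.11177,2.70938,2.06758,-0.35898,-0.28441,-0.01160,0.34081,-5.50823,3.60017,-0.61773
17,1.99195,1.54169,-0.11844,2.61840,2.07159,-0.32290,-0.28130,-0.01386,0.33677,-5.35063,3.60953,-0.58199
18,2.04360,1.58326,-0.12438,2.53327,2.07374,-0.28786,-0.27754,-0.01614,0.33317,-5.18694,3.60560,-0.54634
19,2.09361,1.62484,-0.12962,2.45356,2.07335,-0.25397,-0.27318,-0.01850,0.32997,-5.02010,3.59043,-0.51088
20,2.14207,1.66638,-0.13418,2.37886,2.06997,-0.22126,-0.26830,-0.02096,0.32712,-4.85248,3.56573,-0.47570
21,2.18908,1.70781,-0.13809,2.30877,2.06332,-0.18980,-0.26297,-0.02355,0.32457,-4.68602,3.53290,-0.44089
22,2.23473,1.74908,-0.14138,2.24289,2.05322,-0.15960,-0.25723,-0.02630,0.32227,-4.52226,3.49320,-0.40655
23,2.27909,1.79009,-0.14407,2.18081,2.03958,-0.13072,-0.25116,-0.02922,0.32018,-4.36239,3.44774,-0.37275
24,2.32225,1.83080,-0.14620,2.12212,2.02237,-0.10320,-0.24481,-0.03230,0.31825,-4.20734,3.39753,-0.33956
25,2.36425,1.87112,-0.14778,2.06638,2.00160,-0.07738,-0.23824,-0.03556,0.31644,-4.05776,3.34348,-0.30692
26,2.40516,1.91098,-0.14890,2.01250,1.97691,-0.05731,-0.23149,-0.03898,0.31472,-3.91415,3.28658,-0.27330
27,2.44498,1.95029,-0.14978,1.95011,1.94211,-0.09648,-0.22461,-0.04259,0.31305,-3.77651,3.22909,-0.21751
28,2.48371,1.98896,-0.15081,1.89805,1.91015,-0.09801,-0.21764,-0.04642,0.31141,-3.64766,3.16809,-0.17760
29,2.52141,2.02697,-0.15186,1.84618,1.87452,-0.10537,-0.21061,-0.05042,0.30976,-3.52538,3.10636,-0.13668
30,2.55814,2.06427,-0.15280,1.79943,1.83862,-0.09293,-0.20358,-0.05457,0.30810,-3.40938,3.04372,-0.10489
31,2.59396,2.10082,-0.15343,1.75373,1.80013,-0.07830,-0.19658,-0.05880,0.30639,-3.29869,2.98149,-0.07550
32,2.62887,2.13658,-0.15375,1.70898,1.75936,-0.06269,-0.18965,-0.06311,0.30464,-3.19321,2.92013,-0.04808
33,2.66290,2.17151,-0.15374,1.66477,1.71646,-0.04819,-0.18281,-0.06746,0.30284,-3.09282,2.86009,-0.02181
34,2.69605,2.20556,-0.15344,1.62110,1.67180,-0.03483,-0.17609,-0.07183,0.30099,-2.99735,2.80172,0.00331
35,2.72833,2.23869,-0.15290,1.57784,1.62567,-0.02299,-0.16950,-0.07620,0.29908,-2.90658,2.74534,0.02749
36,2.75975,2.27089,-0.15216,1.53483,1.57833,-0.01330,-0.16307,-0.08056,0.29712,,,


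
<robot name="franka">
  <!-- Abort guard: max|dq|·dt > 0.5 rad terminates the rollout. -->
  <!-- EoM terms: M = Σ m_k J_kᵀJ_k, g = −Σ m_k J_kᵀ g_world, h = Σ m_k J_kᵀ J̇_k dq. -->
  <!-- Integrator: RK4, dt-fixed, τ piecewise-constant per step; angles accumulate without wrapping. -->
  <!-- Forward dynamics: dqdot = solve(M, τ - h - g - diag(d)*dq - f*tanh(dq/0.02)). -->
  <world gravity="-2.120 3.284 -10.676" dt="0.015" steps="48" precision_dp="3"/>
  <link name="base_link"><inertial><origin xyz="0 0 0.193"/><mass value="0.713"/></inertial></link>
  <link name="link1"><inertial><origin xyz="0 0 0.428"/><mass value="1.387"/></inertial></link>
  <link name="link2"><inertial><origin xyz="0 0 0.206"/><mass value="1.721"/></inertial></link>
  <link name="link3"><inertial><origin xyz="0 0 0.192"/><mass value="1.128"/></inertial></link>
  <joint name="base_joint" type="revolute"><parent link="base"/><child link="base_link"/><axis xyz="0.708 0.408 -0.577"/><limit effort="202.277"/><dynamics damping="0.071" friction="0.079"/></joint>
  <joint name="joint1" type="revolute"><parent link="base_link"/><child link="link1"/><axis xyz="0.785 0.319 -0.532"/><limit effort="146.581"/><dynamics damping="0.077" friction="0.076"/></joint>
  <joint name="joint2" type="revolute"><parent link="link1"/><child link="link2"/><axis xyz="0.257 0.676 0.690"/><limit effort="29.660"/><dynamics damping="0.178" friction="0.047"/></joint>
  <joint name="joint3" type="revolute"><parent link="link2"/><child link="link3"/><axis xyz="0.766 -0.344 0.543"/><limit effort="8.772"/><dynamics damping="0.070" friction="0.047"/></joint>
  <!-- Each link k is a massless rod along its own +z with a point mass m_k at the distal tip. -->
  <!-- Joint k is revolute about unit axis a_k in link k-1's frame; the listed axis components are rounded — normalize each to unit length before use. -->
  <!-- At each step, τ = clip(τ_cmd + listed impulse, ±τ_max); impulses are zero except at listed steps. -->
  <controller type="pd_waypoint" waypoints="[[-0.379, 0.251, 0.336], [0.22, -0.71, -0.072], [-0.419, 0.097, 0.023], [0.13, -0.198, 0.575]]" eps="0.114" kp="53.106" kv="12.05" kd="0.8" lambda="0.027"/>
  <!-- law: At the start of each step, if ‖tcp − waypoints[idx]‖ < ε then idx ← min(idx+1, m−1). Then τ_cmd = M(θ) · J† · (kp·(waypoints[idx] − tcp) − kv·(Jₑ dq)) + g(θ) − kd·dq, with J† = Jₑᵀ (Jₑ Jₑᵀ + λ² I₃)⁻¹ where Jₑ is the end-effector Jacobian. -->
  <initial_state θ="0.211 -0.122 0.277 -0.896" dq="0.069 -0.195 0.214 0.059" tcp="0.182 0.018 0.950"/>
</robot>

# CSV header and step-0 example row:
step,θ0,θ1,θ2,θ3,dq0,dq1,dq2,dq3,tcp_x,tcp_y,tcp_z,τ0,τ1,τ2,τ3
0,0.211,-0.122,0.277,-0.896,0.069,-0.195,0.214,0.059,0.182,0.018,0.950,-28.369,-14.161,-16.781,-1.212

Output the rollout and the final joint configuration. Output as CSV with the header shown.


step,θ0,θ1,θ2,θ3,dq0,dq1,dq2,dq3,tcp_x,tcp_y,tcp_z,τ0,τ1,τ2,τ3
1,0.202,-0.108,0.238,-0.947,-1.250,1.939,-5.441,-6.667,0.180,0.020,0.947,-31.123,-19.648,-10.422,4.703
2,0.179,-0.076,0.148,-1.036,-1.879,2.441,-6.557,-5.320,0.172,0.023,0.942,-42.792,-29.937,-8.870,3.259
3,0.143,-0.033,0.047,-1.109,-2.898,3.280,-6.940,-4.469,0.161,0.027,0.940,-48.371,-35.825,-7.857,2.447
4,0.093,0.020,-0.058,-1.172,-3.761,3.828,-7.004,-3.915,0.147,0.032,0.939,-48.693,-37.202,-6.802,1.927
5,0.031,0.080,-0.161,-1.228,-4.505,4.147,-6.725,-3.588,0.130,0.042,0.938,-44.620,-34.878,-5.681,1.552
6,-0.041,0.142,-0.258,-1.280,-5.079,4.205,-6.177,-3.456,0.110,0.056,0.937,-37.257,-29.685,-4.491,1.254
7,-0.120,0.204,-0.345,-1.332,-5.454,4.005,-5.447,-3.480,0.088,0.074,0.934,-27.943,-22.663,-3.292,0.991
8,-0.203,0.261,-0.421,-1.385,-5.626,3.587,-4.638,-3.605,0.065,0.096,0.929,-17.959,-14.844,-2.153,0.732
9,-0.287,0.311,-0.484,-1.440,-5.619,3.016,-3.840,-3.768,0.041,0.122,0.922,-8.267,-7.047,-1.118,0.450
10,-0.371,0.351,-0.536,-1.498,-5.471,2.368,-3.114,-3.909,0.015,0.150,0.913,0.576,0.210,-0.205,0.125
11,-0.451,0.382,-0.578,-1.557,-5.226,1.707,-2.489,-3.992,-0.011,0.180,0.902,8.352,6.688,0.589,-0.242
12,-0.527,0.403,-0.612,-1.617,-4.927,1.082,-1.965,-4.003,-0.038,0.210,0.888,15.059,12.332,1.278,-0.640
13,-0.599,0.415,-0.638,-1.677,-4.606,0.526,-1.530,-3.947,-0.066,0.240,0.873,20.796,17.185,1.874,-1.047
14,-0.665,0.419,-0.658,-1.735,-4.289,0.056,-1.169,-3.836,-0.094,0.269,0.856,25.683,21.320,2.389,-1.443
15,-0.728,0.418,-0.673,-1.791,-4.031,-0.272,-0.854,-3.670,-0.122,0.297,0.838,29.900,24.797,2.830,-1.825
16,-0.786,0.412,-0.684,-1.845,-3.786,-0.530,-0.599,-3.500,-0.151,0.324,0.818,33.422,27.696,3.203,-2.149
17,-0.841,0.402,-0.692,-1.897,-3.562,-0.715,-0.387,-3.327,-0.179,0.348,0.798,36.316,30.062,3.506,-2.421
18,-0.893,0.391,-0.696,-1.945,-3.366,-0.830,-0.208,-3.157,-0.207,0.370,0.776,38.648,31.938,3.741,-2.643
19,-0.942,0.378,-0.698,-1.991,-3.198,-0.885,-0.056,-2.998,-0.234,0.390,0.754,40.474,33.374,3.915,-2.814
20,-0.989,0.364,-0.698,-2.035,-3.047,-0.895,0.050,-2.854,-0.259,0.408,0.732,41.834,34.416,4.057,-2.940
21,-1.034,0.351,-0.697,-2.077,-2.914,-0.868,0.130,-2.727,-0.284,0.424,0.709,42.790,35.118,4.164,-3.023
22,-1.077,0.338,-0.694,-2.117,-2.802,-0.810,0.209,-2.618,-0.308,0.437,0.687,43.408,35.537,4.215,-3.069
23,-1.118,0.327,-0.691,-2.156,-2.703,-0.731,0.280,-2.525,-0.330,0.448,0.665,43.731,35.719,4.225,-3.084
24,-1.158,0.316,-0.686,-2.193,-2.612,-0.640,0.343,-2.444,-0.351,0.457,0.643,43.803,35.706,4.204,-3.077
25,-1.196,0.307,-0.680,-2.229,-2.528,-0.541,0.397,-2.373,-0.371,0.465,0.622,43.664,35.534,4.158,-3.052
26,-1.233,0.300,-0.674,-2.264,-2.449,-0.438,0.444,-2.311,-0.389,0.470,0.602,43.353,35.236,4.094,-3.013
27,-1.270,0.294,-0.667,-2.299,-2.375,-0.333,0.485,-2.254,-0.406,0.475,0.583,42.903,34.839,4.014,-2.965
28,-1.305,0.290,-0.660,-2.332,-2.305,-0.228,0.521,-2.201,-0.422,0.478,0.565,42.345,34.368,3.923,-2.911
29,-1.339,0.287,-0.651,-2.365,-2.239,-0.123,0.554,-2.151,-0.436,0.480,0.547,41.704,33.842,3.822,-2.853
30,-1.372,0.286,-0.643,-2.396,-2.176,-0.022,0.583,-2.103,-0.449,0.481,0.531,41.000,33.280,3.715,-2.792
31,-1.404,0.286,-0.634,-2.428,-2.084,0.034,0.606,-2.082,-0.461,0.481,0.516,40.204,32.710,3.599,-2.711
32,-1.435,0.287,-0.625,-2.459,-2.001,0.096,0.627,-2.042,-0.472,0.480,0.502,39.397,32.132,3.483,-2.649
33,-1.464,0.290,-0.615,-2.489,-1.943,0.182,0.648,-1.985,-0.481,0.479,0.488,38.609,31.540,3.366,-2.602
34,-1.493,0.293,-0.605,-2.518,-1.892,0.270,0.670,-1.934,-0.490,0.478,0.476,37.820,30.947,3.245,-2.551
35,-1.521,0.298,-0.595,-2.547,-1.846,0.358,0.690,-1.883,-0.498,0.476,0.465,37.036,30.363,3.124,-2.501
36,-1.548,0.304,-0.585,-2.575,-1.804,0.443,0.707,-1.832,-0.505,0.473,0.454,36.264,29.794,3.004,-2.453
37,-1.575,0.311,-0.574,-2.602,-1.766,0.526,0.722,-1.779,-0.511,0.471,0.444,35.507,29.242,2.885,-2.408
38,-1.601,0.319,-0.563,-2.628,-1.731,0.607,0.734,-1.726,-0.517,0.468,0.436,34.769,28.710,2.768,-2.366
39,-1.627,0.329,-0.552,-2.653,-1.699,0.685,0.743,-1.671,-0.522,0.465,0.428,34.051,28.200,2.653,-2.326
40,-1.652,0.340,-0.541,-2.678,-1.670,0.761,0.750,-1.616,-0.526,0.462,0.420,33.355,27.712,2.540,-2.290
41,-1.677,0.352,-0.530,-2.702,-1.644,0.834,0.754,-1.559,-0.529,0.459,0.414,32.681,27.245,2.428,-2.256
42,-1.702,0.365,-0.518,-2.725,-1.620,0.904,0.756,-1.502,-0.532,0.455,0.408,32.030,26.800,2.320,-2.225
43,-1.726,0.379,-0.507,-2.747,-1.598,0.972,0.755,-1.445,-0.535,0.452,0.402,31.401,26.376,2.213,-2.196
44,-1.750,0.394,-0.496,-2.768,-1.579,1.038,0.752,-1.387,-0.537,0.449,0.398,30.793,25.971,2.109,-2.169
45,-1.773,0.410,-0.484,-2.788,-1.561,1.100,0.746,-1.330,-0.538,0.445,0.393,30.207,25.584,2.008,-2.144
46,-1.797,0.427,-0.473,-2.808,-1.545,1.160,0.738,-1.272,-0.540,0.442,0.390,29.639,25.215,1.910,-2.121
47,-1.820,0.445,-0.462,-2.826,-1.531,1.216,0.728,-1.216,-0.540,0.439,0.386,29.091,24.861,1.814,-2.099
48,-1.843,0.464,-0.452,-2.844,-1.517,1.269,0.717,-1.160,-0.541,0.435,0.384,,,,
# final θ (rad): -1.843 0.464 -0.452 -2.844
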